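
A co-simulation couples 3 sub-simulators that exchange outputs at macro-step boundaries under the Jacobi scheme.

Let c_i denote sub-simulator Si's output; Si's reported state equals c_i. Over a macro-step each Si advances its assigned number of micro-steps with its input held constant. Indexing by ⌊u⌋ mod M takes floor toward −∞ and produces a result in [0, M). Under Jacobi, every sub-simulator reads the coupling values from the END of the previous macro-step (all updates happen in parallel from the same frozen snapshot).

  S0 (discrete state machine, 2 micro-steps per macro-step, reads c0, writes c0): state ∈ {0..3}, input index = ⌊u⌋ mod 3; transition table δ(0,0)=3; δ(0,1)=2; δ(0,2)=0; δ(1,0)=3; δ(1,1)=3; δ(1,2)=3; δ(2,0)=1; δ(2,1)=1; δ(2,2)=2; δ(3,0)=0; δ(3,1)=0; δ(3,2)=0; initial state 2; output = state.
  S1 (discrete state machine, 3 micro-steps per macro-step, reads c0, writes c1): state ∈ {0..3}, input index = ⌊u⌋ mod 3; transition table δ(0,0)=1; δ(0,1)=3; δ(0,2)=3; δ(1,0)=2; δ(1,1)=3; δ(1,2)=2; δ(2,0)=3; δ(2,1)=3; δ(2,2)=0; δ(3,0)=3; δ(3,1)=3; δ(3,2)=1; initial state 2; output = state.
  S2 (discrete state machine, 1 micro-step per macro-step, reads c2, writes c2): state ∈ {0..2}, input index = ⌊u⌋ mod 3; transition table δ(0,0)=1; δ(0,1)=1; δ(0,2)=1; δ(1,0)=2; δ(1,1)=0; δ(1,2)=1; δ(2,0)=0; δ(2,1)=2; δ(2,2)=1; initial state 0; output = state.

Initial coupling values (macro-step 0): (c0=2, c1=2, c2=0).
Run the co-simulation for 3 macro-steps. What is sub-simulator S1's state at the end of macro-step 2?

S1 state at macro-step 2 = 3

macro 1: S0 reads c0=2 → after 2×micro: 2; S1 reads c0=2 → after 3×micro: 1; S2 reads c2=0 → after 1×micro: 1 ⇒ (c0=2, c1=1, c2=1)
macro 2: S0 reads c0=2 → after 2×micro: 2; S1 reads c0=2 → after 3×micro: 3; S2 reads c2=1 → after 1×micro: 0 ⇒ (c0=2, c1=3, c2=0)
macro 3: S0 reads c0=2 → after 2×micro: 2; S1 reads c0=2 → after 3×micro: 0; S2 reads c2=0 → after 1×micro: 1 ⇒ (c0=2, c1=0, c2=1)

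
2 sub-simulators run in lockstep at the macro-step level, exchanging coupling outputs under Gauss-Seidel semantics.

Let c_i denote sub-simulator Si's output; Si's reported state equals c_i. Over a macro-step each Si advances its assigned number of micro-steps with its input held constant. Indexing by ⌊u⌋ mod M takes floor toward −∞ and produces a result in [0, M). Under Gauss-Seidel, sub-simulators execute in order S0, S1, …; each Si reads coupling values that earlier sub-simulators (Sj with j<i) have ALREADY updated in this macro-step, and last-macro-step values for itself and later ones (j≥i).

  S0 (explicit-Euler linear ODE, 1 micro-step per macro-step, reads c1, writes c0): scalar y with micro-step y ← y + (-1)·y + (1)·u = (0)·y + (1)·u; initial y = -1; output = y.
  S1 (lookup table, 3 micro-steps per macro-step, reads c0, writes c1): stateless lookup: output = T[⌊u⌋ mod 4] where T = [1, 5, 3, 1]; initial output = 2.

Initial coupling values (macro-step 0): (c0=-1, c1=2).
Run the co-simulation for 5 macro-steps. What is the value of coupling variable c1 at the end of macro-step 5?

c1 at macro-step 5 = 5

macro 1: S0 reads c1=2 → after 1×micro: 2; S1 reads c0=2 → after 3×micro: 3 ⇒ (c0=2, c1=3)
macro 2: S0 reads c1=3 → after 1×micro: 3; S1 reads c0=3 → after 3×micro: 1 ⇒ (c0=3, c1=1)
macro 3: S0 reads c1=1 → after 1×micro: 1; S1 reads c0=1 → after 3×micro: 5 ⇒ (c0=1, c1=5)
macro 4: S0 reads c1=5 → after 1×micro: 5; S1 reads c0=5 → after 3×micro: 5 ⇒ (c0=5, c1=5)
macro 5: S0 reads c1=5 → after 1×micro: 5; S1 reads c0=5 → after 3×micro: 5 ⇒ (c0=5, c1=5)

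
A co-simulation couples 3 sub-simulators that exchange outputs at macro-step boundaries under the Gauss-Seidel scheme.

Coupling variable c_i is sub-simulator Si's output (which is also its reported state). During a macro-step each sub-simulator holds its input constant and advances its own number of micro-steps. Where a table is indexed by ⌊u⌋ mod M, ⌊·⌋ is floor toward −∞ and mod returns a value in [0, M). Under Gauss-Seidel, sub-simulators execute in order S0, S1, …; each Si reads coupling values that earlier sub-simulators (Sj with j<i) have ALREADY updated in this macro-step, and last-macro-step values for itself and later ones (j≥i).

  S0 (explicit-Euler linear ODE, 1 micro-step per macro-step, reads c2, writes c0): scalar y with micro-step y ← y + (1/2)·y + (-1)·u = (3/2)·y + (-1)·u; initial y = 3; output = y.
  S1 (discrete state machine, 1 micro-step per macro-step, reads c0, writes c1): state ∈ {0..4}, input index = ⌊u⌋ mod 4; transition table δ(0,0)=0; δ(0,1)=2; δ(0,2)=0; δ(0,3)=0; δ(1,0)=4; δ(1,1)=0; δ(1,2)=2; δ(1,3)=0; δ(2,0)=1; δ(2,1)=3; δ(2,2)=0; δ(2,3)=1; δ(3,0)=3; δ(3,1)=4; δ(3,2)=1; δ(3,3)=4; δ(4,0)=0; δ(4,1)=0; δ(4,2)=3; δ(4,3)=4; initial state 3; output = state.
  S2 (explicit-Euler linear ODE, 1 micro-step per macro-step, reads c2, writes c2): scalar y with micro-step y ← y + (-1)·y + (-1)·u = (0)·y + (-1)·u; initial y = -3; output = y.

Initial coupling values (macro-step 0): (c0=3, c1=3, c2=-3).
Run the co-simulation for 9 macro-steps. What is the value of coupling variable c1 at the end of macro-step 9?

macro 1: S0 reads c2=-3 → after 1×micro: 15/2; S1 reads c0=15/2 → after 1×micro: 4; S2 reads c2=-3 → after 1×micro: 3 ⇒ (c0=15/2, c1=4, c2=3)
macro 2: S0 reads c2=3 → after 1×micro: 33/4; S1 reads c0=33/4 → after 1×micro: 0; S2 reads c2=3 → after 1×micro: -3 ⇒ (c0=33/4, c1=0, c2=-3)
macro 3: S0 reads c2=-3 → after 1×micro: 123/8; S1 reads c0=123/8 → after 1×micro: 0; S2 reads c2=-3 → after 1×micro: 3 ⇒ (c0=123/8, c1=0, c2=3)
macro 4: S0 reads c2=3 → after 1×micro: 321/16; S1 reads c0=321/16 → after 1×micro: 0; S2 reads c2=3 → after 1×micro: -3 ⇒ (c0=321/16, c1=0, c2=-3)
macro 5: S0 reads c2=-3 → after 1×micro: 1059/32; S1 reads c0=1059/32 → after 1×micro: 2; S2 reads c2=-3 → after 1×micro: 3 ⇒ (c0=1059/32, c1=2, c2=3)
macro 6: S0 reads c2=3 → after 1×micro: 2985/64; S1 reads c0=2985/64 → after 1×micro: 0; S2 reads c2=3 → after 1×micro: -3 ⇒ (c0=2985/64, c1=0, c2=-3)
macro 7: S0 reads c2=-3 → after 1×micro: 9339/128; S1 reads c0=9339/128 → after 1×micro: 0; S2 reads c2=-3 → after 1×micro: 3 ⇒ (c0=9339/128, c1=0, c2=3)
macro 8: S0 reads c2=3 → after 1×micro: 27249/256; S1 reads c0=27249/256 → after 1×micro: 0; S2 reads c2=3 → after 1×micro: -3 ⇒ (c0=27249/256, c1=0, c2=-3)
macro 9: S0 reads c2=-3 → after 1×micro: 83283/512; S1 reads c0=83283/512 → after 1×micro: 0; S2 reads c2=-3 → after 1×micro: 3 ⇒ (c0=83283/512, c1=0, c2=3)

c1 at macro-step 9 = 0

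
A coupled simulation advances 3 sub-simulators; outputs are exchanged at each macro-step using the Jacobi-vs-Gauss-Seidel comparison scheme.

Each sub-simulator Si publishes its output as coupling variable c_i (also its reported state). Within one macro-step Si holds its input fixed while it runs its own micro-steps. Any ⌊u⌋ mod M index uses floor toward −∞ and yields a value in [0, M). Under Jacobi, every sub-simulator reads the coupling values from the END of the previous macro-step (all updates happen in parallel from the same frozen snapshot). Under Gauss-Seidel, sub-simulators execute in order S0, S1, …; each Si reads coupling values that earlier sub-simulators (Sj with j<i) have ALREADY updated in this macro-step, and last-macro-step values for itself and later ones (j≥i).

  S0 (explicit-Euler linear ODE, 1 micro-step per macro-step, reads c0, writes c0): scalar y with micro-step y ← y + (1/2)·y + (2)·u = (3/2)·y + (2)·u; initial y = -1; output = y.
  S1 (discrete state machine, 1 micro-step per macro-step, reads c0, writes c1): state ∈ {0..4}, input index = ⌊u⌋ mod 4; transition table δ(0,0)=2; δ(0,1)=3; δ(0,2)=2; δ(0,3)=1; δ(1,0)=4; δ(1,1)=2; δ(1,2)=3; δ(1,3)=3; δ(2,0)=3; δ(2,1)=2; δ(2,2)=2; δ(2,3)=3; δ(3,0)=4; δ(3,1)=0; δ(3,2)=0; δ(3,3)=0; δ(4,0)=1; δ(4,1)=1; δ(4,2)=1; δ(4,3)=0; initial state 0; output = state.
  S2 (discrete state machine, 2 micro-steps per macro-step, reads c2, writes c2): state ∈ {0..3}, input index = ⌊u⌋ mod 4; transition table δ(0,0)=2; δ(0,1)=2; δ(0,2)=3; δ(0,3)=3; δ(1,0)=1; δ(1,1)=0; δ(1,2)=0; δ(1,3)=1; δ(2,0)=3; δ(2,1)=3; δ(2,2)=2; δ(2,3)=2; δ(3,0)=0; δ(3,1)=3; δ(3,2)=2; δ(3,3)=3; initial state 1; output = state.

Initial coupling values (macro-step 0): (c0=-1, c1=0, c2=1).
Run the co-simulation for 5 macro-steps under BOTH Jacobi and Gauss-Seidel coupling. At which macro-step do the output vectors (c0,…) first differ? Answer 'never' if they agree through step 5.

first divergence at macro-step: 1

[Jacobi] macro 1: S0 reads c0=-1 → after 1×micro: -7/2; S1 reads c0=-1 → after 1×micro: 1; S2 reads c2=1 → after 2×micro: 2 ⇒ (c0=-7/2, c1=1, c2=2)
[Jacobi] macro 2: S0 reads c0=-7/2 → after 1×micro: -49/4; S1 reads c0=-7/2 → after 1×micro: 4; S2 reads c2=2 → after 2×micro: 2 ⇒ (c0=-49/4, c1=4, c2=2)
[Jacobi] macro 3: S0 reads c0=-49/4 → after 1×micro: -343/8; S1 reads c0=-49/4 → after 1×micro: 0; S2 reads c2=2 → after 2×micro: 2 ⇒ (c0=-343/8, c1=0, c2=2)
[Jacobi] macro 4: S0 reads c0=-343/8 → after 1×micro: -2401/16; S1 reads c0=-343/8 → after 1×micro: 3; S2 reads c2=2 → after 2×micro: 2 ⇒ (c0=-2401/16, c1=3, c2=2)
[Jacobi] macro 5: S0 reads c0=-2401/16 → after 1×micro: -16807/32; S1 reads c0=-2401/16 → after 1×micro: 0; S2 reads c2=2 → after 2×micro: 2 ⇒ (c0=-16807/32, c1=0, c2=2)
[Gauss-Seidel] macro 1: S0 reads c0=-1 → after 1×micro: -7/2; S1 reads c0=-7/2 → after 1×micro: 2; S2 reads c2=1 → after 2×micro: 2 ⇒ (c0=-7/2, c1=2, c2=2)
[Gauss-Seidel] macro 2: S0 reads c0=-7/2 → after 1×micro: -49/4; S1 reads c0=-49/4 → after 1×micro: 3; S2 reads c2=2 → after 2×micro: 2 ⇒ (c0=-49/4, c1=3, c2=2)
[Gauss-Seidel] macro 3: S0 reads c0=-49/4 → after 1×micro: -343/8; S1 reads c0=-343/8 → after 1×micro: 0; S2 reads c2=2 → after 2×micro: 2 ⇒ (c0=-343/8, c1=0, c2=2)
[Gauss-Seidel] macro 4: S0 reads c0=-343/8 → after 1×micro: -2401/16; S1 reads c0=-2401/16 → after 1×micro: 3; S2 reads c2=2 → after 2×micro: 2 ⇒ (c0=-2401/16, c1=3, c2=2)
[Gauss-Seidel] macro 5: S0 reads c0=-2401/16 → after 1×micro: -16807/32; S1 reads c0=-16807/32 → after 1×micro: 0; S2 reads c2=2 → after 2×micro: 2 ⇒ (c0=-16807/32, c1=0, c2=2)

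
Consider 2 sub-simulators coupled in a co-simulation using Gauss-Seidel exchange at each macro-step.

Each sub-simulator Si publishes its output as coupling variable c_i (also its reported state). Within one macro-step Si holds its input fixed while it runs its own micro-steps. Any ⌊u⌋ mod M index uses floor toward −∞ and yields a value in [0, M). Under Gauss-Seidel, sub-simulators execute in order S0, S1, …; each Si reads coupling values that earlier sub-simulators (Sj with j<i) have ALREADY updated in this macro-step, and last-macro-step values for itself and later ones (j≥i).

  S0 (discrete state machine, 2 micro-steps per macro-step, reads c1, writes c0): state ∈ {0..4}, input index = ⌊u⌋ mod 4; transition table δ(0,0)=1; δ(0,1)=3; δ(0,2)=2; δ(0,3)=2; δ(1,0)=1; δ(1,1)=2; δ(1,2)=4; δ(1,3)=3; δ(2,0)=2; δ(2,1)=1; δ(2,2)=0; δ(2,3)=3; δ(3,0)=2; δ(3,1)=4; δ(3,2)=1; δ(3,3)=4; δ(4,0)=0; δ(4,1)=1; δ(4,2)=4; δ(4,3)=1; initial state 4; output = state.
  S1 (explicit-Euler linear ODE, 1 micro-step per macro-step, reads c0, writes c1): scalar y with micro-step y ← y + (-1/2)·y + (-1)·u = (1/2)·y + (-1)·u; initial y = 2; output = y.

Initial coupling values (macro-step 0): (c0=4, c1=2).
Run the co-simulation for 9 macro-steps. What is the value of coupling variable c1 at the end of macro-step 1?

macro 1: S0 reads c1=2 → after 2×micro: 4; S1 reads c0=4 → after 1×micro: -3 ⇒ (c0=4, c1=-3)
macro 2: S0 reads c1=-3 → after 2×micro: 2; S1 reads c0=2 → after 1×micro: -7/2 ⇒ (c0=2, c1=-7/2)
macro 3: S0 reads c1=-7/2 → after 2×micro: 2; S1 reads c0=2 → after 1×micro: -15/4 ⇒ (c0=2, c1=-15/4)
macro 4: S0 reads c1=-15/4 → after 2×micro: 2; S1 reads c0=2 → after 1×micro: -31/8 ⇒ (c0=2, c1=-31/8)
macro 5: S0 reads c1=-31/8 → after 2×micro: 2; S1 reads c0=2 → after 1×micro: -63/16 ⇒ (c0=2, c1=-63/16)
macro 6: S0 reads c1=-63/16 → after 2×micro: 2; S1 reads c0=2 → after 1×micro: -127/32 ⇒ (c0=2, c1=-127/32)
macro 7: S0 reads c1=-127/32 → after 2×micro: 2; S1 reads c0=2 → after 1×micro: -255/64 ⇒ (c0=2, c1=-255/64)
macro 8: S0 reads c1=-255/64 → after 2×micro: 2; S1 reads c0=2 → after 1×micro: -511/128 ⇒ (c0=2, c1=-511/128)
macro 9: S0 reads c1=-511/128 → after 2×micro: 2; S1 reads c0=2 → after 1×micro: -1023/256 ⇒ (c0=2, c1=-1023/256)

c1 at macro-step 1 = -3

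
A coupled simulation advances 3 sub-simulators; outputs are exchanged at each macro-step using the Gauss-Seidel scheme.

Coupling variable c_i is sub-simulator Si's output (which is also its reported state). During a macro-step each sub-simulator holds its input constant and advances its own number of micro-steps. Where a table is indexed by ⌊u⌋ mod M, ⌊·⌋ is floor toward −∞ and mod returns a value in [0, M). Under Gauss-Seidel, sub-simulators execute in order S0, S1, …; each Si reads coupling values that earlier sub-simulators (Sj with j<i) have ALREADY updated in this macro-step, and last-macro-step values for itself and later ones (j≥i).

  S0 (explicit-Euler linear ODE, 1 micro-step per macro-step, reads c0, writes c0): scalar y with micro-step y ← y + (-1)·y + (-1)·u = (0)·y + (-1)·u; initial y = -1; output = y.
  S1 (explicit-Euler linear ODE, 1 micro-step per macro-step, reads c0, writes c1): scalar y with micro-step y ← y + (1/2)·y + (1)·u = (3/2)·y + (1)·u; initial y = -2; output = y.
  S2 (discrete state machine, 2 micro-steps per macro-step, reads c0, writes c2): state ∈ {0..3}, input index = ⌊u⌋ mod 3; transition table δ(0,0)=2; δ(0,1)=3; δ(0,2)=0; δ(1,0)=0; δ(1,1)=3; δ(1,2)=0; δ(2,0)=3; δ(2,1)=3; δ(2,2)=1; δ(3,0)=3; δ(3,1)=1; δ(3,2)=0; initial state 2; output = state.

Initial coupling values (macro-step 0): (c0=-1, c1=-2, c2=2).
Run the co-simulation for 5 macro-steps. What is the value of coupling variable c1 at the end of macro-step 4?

macro 1: S0 reads c0=-1 → after 1×micro: 1; S1 reads c0=1 → after 1×micro: -2; S2 reads c0=1 → after 2×micro: 1 ⇒ (c0=1, c1=-2, c2=1)
macro 2: S0 reads c0=1 → after 1×micro: -1; S1 reads c0=-1 → after 1×micro: -4; S2 reads c0=-1 → after 2×micro: 0 ⇒ (c0=-1, c1=-4, c2=0)
macro 3: S0 reads c0=-1 → after 1×micro: 1; S1 reads c0=1 → after 1×micro: -5; S2 reads c0=1 → after 2×micro: 1 ⇒ (c0=1, c1=-5, c2=1)
macro 4: S0 reads c0=1 → after 1×micro: -1; S1 reads c0=-1 → after 1×micro: -17/2; S2 reads c0=-1 → after 2×micro: 0 ⇒ (c0=-1, c1=-17/2, c2=0)
macro 5: S0 reads c0=-1 → after 1×micro: 1; S1 reads c0=1 → after 1×micro: -47/4; S2 reads c0=1 → after 2×micro: 1 ⇒ (c0=1, c1=-47/4, c2=1)

c1 at macro-step 4 = -17/2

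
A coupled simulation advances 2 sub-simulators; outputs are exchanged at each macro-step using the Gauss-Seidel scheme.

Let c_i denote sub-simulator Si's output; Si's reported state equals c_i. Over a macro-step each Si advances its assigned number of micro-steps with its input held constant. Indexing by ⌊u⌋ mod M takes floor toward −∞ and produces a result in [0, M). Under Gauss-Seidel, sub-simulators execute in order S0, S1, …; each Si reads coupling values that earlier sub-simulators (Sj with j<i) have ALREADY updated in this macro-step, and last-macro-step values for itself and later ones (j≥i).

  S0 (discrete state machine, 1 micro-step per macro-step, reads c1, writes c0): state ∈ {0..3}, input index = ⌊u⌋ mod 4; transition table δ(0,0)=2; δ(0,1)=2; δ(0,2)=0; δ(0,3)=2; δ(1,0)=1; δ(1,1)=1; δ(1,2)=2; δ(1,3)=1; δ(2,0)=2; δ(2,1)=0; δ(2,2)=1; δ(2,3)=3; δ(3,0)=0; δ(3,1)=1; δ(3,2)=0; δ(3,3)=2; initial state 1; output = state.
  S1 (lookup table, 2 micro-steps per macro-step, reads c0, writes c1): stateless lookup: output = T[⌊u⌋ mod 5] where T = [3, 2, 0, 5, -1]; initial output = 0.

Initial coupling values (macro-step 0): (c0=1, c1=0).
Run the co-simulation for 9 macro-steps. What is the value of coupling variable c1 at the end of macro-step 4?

macro 1: S0 reads c1=0 → after 1×micro: 1; S1 reads c0=1 → after 2×micro: 2 ⇒ (c0=1, c1=2)
macro 2: S0 reads c1=2 → after 1×micro: 2; S1 reads c0=2 → after 2×micro: 0 ⇒ (c0=2, c1=0)
macro 3: S0 reads c1=0 → after 1×micro: 2; S1 reads c0=2 → after 2×micro: 0 ⇒ (c0=2, c1=0)
macro 4: S0 reads c1=0 → after 1×micro: 2; S1 reads c0=2 → after 2×micro: 0 ⇒ (c0=2, c1=0)
macro 5: S0 reads c1=0 → after 1×micro: 2; S1 reads c0=2 → after 2×micro: 0 ⇒ (c0=2, c1=0)
macro 6: S0 reads c1=0 → after 1×micro: 2; S1 reads c0=2 → after 2×micro: 0 ⇒ (c0=2, c1=0)
macro 7: S0 reads c1=0 → after 1×micro: 2; S1 reads c0=2 → after 2×micro: 0 ⇒ (c0=2, c1=0)
macro 8: S0 reads c1=0 → after 1×micro: 2; S1 reads c0=2 → after 2×micro: 0 ⇒ (c0=2, c1=0)
macro 9: S0 reads c1=0 → after 1×micro: 2; S1 reads c0=2 → after 2×micro: 0 ⇒ (c0=2, c1=0)

c1 at macro-step 4 = 0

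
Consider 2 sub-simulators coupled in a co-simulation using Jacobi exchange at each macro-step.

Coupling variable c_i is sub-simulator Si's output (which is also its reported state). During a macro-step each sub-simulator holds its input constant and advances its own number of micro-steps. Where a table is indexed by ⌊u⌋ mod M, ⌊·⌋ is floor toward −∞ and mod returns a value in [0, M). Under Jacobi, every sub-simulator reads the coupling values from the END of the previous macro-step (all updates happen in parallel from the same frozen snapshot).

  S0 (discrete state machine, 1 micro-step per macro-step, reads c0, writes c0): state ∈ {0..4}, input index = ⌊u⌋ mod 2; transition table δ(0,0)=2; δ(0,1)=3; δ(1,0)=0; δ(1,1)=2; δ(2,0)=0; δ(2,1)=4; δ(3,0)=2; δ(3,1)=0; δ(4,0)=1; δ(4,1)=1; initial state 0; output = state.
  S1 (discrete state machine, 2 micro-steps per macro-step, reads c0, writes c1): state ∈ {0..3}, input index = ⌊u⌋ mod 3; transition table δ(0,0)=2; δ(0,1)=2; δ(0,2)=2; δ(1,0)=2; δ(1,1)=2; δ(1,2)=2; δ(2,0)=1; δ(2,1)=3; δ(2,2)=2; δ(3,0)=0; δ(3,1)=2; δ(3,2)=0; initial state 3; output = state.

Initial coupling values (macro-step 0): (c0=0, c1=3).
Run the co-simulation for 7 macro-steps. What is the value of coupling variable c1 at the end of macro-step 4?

macro 1: S0 reads c0=0 → after 1×micro: 2; S1 reads c0=0 → after 2×micro: 2 ⇒ (c0=2, c1=2)
macro 2: S0 reads c0=2 → after 1×micro: 0; S1 reads c0=2 → after 2×micro: 2 ⇒ (c0=0, c1=2)
macro 3: S0 reads c0=0 → after 1×micro: 2; S1 reads c0=0 → after 2×micro: 2 ⇒ (c0=2, c1=2)
macro 4: S0 reads c0=2 → after 1×micro: 0; S1 reads c0=2 → after 2×micro: 2 ⇒ (c0=0, c1=2)
macro 5: S0 reads c0=0 → after 1×micro: 2; S1 reads c0=0 → after 2×micro: 2 ⇒ (c0=2, c1=2)
macro 6: S0 reads c0=2 → after 1×micro: 0; S1 reads c0=2 → after 2×micro: 2 ⇒ (c0=0, c1=2)
macro 7: S0 reads c0=0 → after 1×micro: 2; S1 reads c0=0 → after 2×micro: 2 ⇒ (c0=2, c1=2)

c1 at macro-step 4 = 2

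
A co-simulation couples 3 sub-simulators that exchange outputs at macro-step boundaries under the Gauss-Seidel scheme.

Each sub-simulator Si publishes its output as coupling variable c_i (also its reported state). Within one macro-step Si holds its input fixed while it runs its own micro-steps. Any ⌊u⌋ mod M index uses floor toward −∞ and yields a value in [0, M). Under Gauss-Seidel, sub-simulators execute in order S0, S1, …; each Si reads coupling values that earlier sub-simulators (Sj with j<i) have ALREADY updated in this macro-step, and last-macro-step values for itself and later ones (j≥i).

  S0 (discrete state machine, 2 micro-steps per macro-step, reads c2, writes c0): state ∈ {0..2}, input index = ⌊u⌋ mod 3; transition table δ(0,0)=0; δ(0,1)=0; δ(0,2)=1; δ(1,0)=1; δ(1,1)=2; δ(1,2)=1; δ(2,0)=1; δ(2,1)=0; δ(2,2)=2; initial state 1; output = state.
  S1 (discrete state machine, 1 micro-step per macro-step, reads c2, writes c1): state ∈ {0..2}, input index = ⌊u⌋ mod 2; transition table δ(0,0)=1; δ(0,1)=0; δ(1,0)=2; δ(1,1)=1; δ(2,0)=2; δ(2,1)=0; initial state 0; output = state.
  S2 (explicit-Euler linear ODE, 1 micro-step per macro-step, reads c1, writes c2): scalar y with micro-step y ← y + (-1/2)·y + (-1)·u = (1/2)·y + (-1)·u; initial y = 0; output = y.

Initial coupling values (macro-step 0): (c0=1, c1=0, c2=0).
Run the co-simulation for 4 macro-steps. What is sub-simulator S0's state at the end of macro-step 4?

S0 state at macro-step 4 = 0

macro 1: S0 reads c2=0 → after 2×micro: 1; S1 reads c2=0 → after 1×micro: 1; S2 reads c1=1 → after 1×micro: -1 ⇒ (c0=1, c1=1, c2=-1)
macro 2: S0 reads c2=-1 → after 2×micro: 1; S1 reads c2=-1 → after 1×micro: 1; S2 reads c1=1 → after 1×micro: -3/2 ⇒ (c0=1, c1=1, c2=-3/2)
macro 3: S0 reads c2=-3/2 → after 2×micro: 0; S1 reads c2=-3/2 → after 1×micro: 2; S2 reads c1=2 → after 1×micro: -11/4 ⇒ (c0=0, c1=2, c2=-11/4)
macro 4: S0 reads c2=-11/4 → after 2×micro: 0; S1 reads c2=-11/4 → after 1×micro: 0; S2 reads c1=0 → after 1×micro: -11/8 ⇒ (c0=0, c1=0, c2=-11/8)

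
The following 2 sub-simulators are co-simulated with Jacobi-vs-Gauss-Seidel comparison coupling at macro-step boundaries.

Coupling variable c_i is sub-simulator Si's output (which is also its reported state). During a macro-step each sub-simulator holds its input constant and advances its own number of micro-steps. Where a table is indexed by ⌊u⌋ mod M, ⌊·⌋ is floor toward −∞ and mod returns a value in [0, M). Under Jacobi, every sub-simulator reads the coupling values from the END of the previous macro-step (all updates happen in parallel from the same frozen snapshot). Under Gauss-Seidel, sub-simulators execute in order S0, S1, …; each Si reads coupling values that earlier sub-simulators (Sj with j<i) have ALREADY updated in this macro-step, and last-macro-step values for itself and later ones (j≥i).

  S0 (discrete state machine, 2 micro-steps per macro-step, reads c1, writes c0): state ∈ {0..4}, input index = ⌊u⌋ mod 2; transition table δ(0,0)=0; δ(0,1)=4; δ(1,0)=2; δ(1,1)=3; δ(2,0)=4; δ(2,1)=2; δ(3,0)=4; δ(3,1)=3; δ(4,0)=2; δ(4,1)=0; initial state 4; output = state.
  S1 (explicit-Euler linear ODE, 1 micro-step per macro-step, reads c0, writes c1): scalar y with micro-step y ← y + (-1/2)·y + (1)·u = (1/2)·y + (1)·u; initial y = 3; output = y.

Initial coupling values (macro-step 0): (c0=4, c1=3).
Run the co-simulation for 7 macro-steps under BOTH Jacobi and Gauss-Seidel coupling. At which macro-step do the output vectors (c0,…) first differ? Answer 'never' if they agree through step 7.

[Jacobi] macro 1: S0 reads c1=3 → after 2×micro: 4; S1 reads c0=4 → after 1×micro: 11/2 ⇒ (c0=4, c1=11/2)
[Jacobi] macro 2: S0 reads c1=11/2 → after 2×micro: 4; S1 reads c0=4 → after 1×micro: 27/4 ⇒ (c0=4, c1=27/4)
[Jacobi] macro 3: S0 reads c1=27/4 → after 2×micro: 4; S1 reads c0=4 → after 1×micro: 59/8 ⇒ (c0=4, c1=59/8)
[Jacobi] macro 4: S0 reads c1=59/8 → after 2×micro: 4; S1 reads c0=4 → after 1×micro: 123/16 ⇒ (c0=4, c1=123/16)
[Jacobi] macro 5: S0 reads c1=123/16 → after 2×micro: 4; S1 reads c0=4 → after 1×micro: 251/32 ⇒ (c0=4, c1=251/32)
[Jacobi] macro 6: S0 reads c1=251/32 → after 2×micro: 4; S1 reads c0=4 → after 1×micro: 507/64 ⇒ (c0=4, c1=507/64)
[Jacobi] macro 7: S0 reads c1=507/64 → after 2×micro: 4; S1 reads c0=4 → after 1×micro: 1019/128 ⇒ (c0=4, c1=1019/128)
[Gauss-Seidel] macro 1: S0 reads c1=3 → after 2×micro: 4; S1 reads c0=4 → after 1×micro: 11/2 ⇒ (c0=4, c1=11/2)
[Gauss-Seidel] macro 2: S0 reads c1=11/2 → after 2×micro: 4; S1 reads c0=4 → after 1×micro: 27/4 ⇒ (c0=4, c1=27/4)
[Gauss-Seidel] macro 3: S0 reads c1=27/4 → after 2×micro: 4; S1 reads c0=4 → after 1×micro: 59/8 ⇒ (c0=4, c1=59/8)
[Gauss-Seidel] macro 4: S0 reads c1=59/8 → after 2×micro: 4; S1 reads c0=4 → after 1×micro: 123/16 ⇒ (c0=4, c1=123/16)
[Gauss-Seidel] macro 5: S0 reads c1=123/16 → after 2×micro: 4; S1 reads c0=4 → after 1×micro: 251/32 ⇒ (c0=4, c1=251/32)
[Gauss-Seidel] macro 6: S0 reads c1=251/32 → after 2×micro: 4; S1 reads c0=4 → after 1×micro: 507/64 ⇒ (c0=4, c1=507/64)
[Gauss-Seidel] macro 7: S0 reads c1=507/64 → after 2×micro: 4; S1 reads c0=4 → after 1×micro: 1019/128 ⇒ (c0=4, c1=1019/128)

first divergence at macro-step: never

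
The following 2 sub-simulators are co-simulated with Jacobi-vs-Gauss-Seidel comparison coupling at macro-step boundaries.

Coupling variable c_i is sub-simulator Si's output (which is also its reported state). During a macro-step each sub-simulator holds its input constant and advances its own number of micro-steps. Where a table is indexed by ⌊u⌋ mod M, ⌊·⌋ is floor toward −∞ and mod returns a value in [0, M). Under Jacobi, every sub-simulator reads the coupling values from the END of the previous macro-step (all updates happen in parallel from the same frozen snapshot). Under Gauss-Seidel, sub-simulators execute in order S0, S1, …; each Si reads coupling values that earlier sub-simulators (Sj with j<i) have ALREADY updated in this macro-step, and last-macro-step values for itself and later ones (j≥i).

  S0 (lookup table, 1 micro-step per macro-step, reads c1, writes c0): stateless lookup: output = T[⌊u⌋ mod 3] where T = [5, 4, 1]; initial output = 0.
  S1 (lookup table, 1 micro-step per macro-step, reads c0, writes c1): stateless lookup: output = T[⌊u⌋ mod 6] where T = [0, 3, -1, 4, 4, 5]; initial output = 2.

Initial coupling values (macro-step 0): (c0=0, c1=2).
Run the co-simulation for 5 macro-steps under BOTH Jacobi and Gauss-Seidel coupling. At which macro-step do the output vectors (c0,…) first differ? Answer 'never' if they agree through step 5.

first divergence at macro-step: 1

[Jacobi] macro 1: S0 reads c1=2 → after 1×micro: 1; S1 reads c0=0 → after 1×micro: 0 ⇒ (c0=1, c1=0)
[Jacobi] macro 2: S0 reads c1=0 → after 1×micro: 5; S1 reads c0=1 → after 1×micro: 3 ⇒ (c0=5, c1=3)
[Jacobi] macro 3: S0 reads c1=3 → after 1×micro: 5; S1 reads c0=5 → after 1×micro: 5 ⇒ (c0=5, c1=5)
[Jacobi] macro 4: S0 reads c1=5 → after 1×micro: 1; S1 reads c0=5 → after 1×micro: 5 ⇒ (c0=1, c1=5)
[Jacobi] macro 5: S0 reads c1=5 → after 1×micro: 1; S1 reads c0=1 → after 1×micro: 3 ⇒ (c0=1, c1=3)
[Gauss-Seidel] macro 1: S0 reads c1=2 → after 1×micro: 1; S1 reads c0=1 → after 1×micro: 3 ⇒ (c0=1, c1=3)
[Gauss-Seidel] macro 2: S0 reads c1=3 → after 1×micro: 5; S1 reads c0=5 → after 1×micro: 5 ⇒ (c0=5, c1=5)
[Gauss-Seidel] macro 3: S0 reads c1=5 → after 1×micro: 1; S1 reads c0=1 → after 1×micro: 3 ⇒ (c0=1, c1=3)
[Gauss-Seidel] macro 4: S0 reads c1=3 → after 1×micro: 5; S1 reads c0=5 → after 1×micro: 5 ⇒ (c0=5, c1=5)
[Gauss-Seidel] macro 5: S0 reads c1=5 → after 1×micro: 1; S1 reads c0=1 → after 1×micro: 3 ⇒ (c0=1, c1=3)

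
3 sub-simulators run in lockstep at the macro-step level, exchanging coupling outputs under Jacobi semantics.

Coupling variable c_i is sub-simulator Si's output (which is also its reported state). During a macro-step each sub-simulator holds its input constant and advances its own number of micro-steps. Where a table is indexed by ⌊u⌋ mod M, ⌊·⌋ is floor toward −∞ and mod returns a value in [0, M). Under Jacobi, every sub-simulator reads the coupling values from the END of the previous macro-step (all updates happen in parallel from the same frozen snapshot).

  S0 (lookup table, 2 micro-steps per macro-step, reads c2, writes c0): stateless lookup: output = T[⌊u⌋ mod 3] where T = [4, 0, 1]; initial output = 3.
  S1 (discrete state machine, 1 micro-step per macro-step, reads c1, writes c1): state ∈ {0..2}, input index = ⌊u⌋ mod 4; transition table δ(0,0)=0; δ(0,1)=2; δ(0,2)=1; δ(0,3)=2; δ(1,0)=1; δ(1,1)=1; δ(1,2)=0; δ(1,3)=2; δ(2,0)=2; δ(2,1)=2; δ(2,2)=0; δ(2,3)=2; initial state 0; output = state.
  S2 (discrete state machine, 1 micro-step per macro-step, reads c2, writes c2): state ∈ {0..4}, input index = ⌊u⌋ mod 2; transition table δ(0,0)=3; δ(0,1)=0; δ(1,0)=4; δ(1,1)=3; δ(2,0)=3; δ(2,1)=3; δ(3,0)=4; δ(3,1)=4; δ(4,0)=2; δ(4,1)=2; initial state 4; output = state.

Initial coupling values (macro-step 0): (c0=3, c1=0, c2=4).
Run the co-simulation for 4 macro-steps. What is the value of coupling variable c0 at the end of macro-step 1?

macro 1: S0 reads c2=4 → after 2×micro: 0; S1 reads c1=0 → after 1×micro: 0; S2 reads c2=4 → after 1×micro: 2 ⇒ (c0=0, c1=0, c2=2)
macro 2: S0 reads c2=2 → after 2×micro: 1; S1 reads c1=0 → after 1×micro: 0; S2 reads c2=2 → after 1×micro: 3 ⇒ (c0=1, c1=0, c2=3)
macro 3: S0 reads c2=3 → after 2×micro: 4; S1 reads c1=0 → after 1×micro: 0; S2 reads c2=3 → after 1×micro: 4 ⇒ (c0=4, c1=0, c2=4)
macro 4: S0 reads c2=4 → after 2×micro: 0; S1 reads c1=0 → after 1×micro: 0; S2 reads c2=4 → after 1×micro: 2 ⇒ (c0=0, c1=0, c2=2)

c0 at macro-step 1 = 0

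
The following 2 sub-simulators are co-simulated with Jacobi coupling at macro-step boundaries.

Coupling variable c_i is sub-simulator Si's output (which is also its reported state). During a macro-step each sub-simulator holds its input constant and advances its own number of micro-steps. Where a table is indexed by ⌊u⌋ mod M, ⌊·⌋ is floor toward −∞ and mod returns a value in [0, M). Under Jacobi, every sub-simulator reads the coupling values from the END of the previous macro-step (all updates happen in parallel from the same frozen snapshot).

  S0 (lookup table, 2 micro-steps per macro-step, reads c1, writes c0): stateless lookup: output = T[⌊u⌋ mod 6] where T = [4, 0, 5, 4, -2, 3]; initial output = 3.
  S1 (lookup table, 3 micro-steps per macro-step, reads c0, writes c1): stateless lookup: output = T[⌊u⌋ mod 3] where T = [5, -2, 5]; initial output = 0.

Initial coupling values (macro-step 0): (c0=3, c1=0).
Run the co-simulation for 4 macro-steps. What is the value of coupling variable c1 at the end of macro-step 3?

macro 1: S0 reads c1=0 → after 2×micro: 4; S1 reads c0=3 → after 3×micro: 5 ⇒ (c0=4, c1=5)
macro 2: S0 reads c1=5 → after 2×micro: 3; S1 reads c0=4 → after 3×micro: -2 ⇒ (c0=3, c1=-2)
macro 3: S0 reads c1=-2 → after 2×micro: -2; S1 reads c0=3 → after 3×micro: 5 ⇒ (c0=-2, c1=5)
macro 4: S0 reads c1=5 → after 2×micro: 3; S1 reads c0=-2 → after 3×micro: -2 ⇒ (c0=3, c1=-2)

c1 at macro-step 3 = 5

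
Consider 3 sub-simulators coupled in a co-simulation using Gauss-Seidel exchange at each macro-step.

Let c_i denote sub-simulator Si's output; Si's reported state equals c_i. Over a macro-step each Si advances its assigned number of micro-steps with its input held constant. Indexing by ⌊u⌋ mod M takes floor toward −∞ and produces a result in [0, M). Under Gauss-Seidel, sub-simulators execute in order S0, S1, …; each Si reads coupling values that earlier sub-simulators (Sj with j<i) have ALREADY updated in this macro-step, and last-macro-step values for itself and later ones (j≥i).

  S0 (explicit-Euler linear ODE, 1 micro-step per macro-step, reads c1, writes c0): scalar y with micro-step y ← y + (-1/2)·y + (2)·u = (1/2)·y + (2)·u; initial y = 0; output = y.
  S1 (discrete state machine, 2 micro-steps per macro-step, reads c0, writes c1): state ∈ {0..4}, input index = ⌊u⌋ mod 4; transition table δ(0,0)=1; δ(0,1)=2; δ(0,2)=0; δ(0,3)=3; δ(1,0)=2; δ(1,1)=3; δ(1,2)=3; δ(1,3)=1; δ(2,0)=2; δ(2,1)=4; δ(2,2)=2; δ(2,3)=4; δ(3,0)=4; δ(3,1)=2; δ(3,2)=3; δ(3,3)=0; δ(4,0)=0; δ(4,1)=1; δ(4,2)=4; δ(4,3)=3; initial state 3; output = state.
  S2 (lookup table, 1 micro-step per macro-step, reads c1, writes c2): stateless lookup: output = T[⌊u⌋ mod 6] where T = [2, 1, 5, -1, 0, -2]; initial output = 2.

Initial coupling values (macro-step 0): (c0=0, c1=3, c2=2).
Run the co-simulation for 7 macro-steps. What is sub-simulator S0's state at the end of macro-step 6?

S0 state at macro-step 6 = 129/16

macro 1: S0 reads c1=3 → after 1×micro: 6; S1 reads c0=6 → after 2×micro: 3; S2 reads c1=3 → after 1×micro: -1 ⇒ (c0=6, c1=3, c2=-1)
macro 2: S0 reads c1=3 → after 1×micro: 9; S1 reads c0=9 → after 2×micro: 4; S2 reads c1=4 → after 1×micro: 0 ⇒ (c0=9, c1=4, c2=0)
macro 3: S0 reads c1=4 → after 1×micro: 25/2; S1 reads c0=25/2 → after 2×micro: 1; S2 reads c1=1 → after 1×micro: 1 ⇒ (c0=25/2, c1=1, c2=1)
macro 4: S0 reads c1=1 → after 1×micro: 33/4; S1 reads c0=33/4 → after 2×micro: 2; S2 reads c1=2 → after 1×micro: 5 ⇒ (c0=33/4, c1=2, c2=5)
macro 5: S0 reads c1=2 → after 1×micro: 65/8; S1 reads c0=65/8 → after 2×micro: 2; S2 reads c1=2 → after 1×micro: 5 ⇒ (c0=65/8, c1=2, c2=5)
macro 6: S0 reads c1=2 → after 1×micro: 129/16; S1 reads c0=129/16 → after 2×micro: 2; S2 reads c1=2 → after 1×micro: 5 ⇒ (c0=129/16, c1=2, c2=5)
macro 7: S0 reads c1=2 → after 1×micro: 257/32; S1 reads c0=257/32 → after 2×micro: 2; S2 reads c1=2 → after 1×micro: 5 ⇒ (c0=257/32, c1=2, c2=5)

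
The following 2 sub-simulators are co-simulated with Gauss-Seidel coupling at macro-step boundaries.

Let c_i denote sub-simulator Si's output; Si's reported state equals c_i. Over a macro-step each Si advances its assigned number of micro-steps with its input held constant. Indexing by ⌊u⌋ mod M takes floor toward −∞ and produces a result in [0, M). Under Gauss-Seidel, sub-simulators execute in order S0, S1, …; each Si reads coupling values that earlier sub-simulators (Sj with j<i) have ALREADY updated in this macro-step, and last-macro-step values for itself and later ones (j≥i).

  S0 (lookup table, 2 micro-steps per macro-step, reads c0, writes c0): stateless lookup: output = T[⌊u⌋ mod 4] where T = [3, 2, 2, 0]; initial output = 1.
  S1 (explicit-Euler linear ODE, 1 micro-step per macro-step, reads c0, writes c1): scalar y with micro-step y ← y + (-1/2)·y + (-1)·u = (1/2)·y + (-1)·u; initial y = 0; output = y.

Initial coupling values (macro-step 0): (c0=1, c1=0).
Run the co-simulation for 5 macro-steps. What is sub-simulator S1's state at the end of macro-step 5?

macro 1: S0 reads c0=1 → after 2×micro: 2; S1 reads c0=2 → after 1×micro: -2 ⇒ (c0=2, c1=-2)
macro 2: S0 reads c0=2 → after 2×micro: 2; S1 reads c0=2 → after 1×micro: -3 ⇒ (c0=2, c1=-3)
macro 3: S0 reads c0=2 → after 2×micro: 2; S1 reads c0=2 → after 1×micro: -7/2 ⇒ (c0=2, c1=-7/2)
macro 4: S0 reads c0=2 → after 2×micro: 2; S1 reads c0=2 → after 1×micro: -15/4 ⇒ (c0=2, c1=-15/4)
macro 5: S0 reads c0=2 → after 2×micro: 2; S1 reads c0=2 → after 1×micro: -31/8 ⇒ (c0=2, c1=-31/8)

S1 state at macro-step 5 = -31/8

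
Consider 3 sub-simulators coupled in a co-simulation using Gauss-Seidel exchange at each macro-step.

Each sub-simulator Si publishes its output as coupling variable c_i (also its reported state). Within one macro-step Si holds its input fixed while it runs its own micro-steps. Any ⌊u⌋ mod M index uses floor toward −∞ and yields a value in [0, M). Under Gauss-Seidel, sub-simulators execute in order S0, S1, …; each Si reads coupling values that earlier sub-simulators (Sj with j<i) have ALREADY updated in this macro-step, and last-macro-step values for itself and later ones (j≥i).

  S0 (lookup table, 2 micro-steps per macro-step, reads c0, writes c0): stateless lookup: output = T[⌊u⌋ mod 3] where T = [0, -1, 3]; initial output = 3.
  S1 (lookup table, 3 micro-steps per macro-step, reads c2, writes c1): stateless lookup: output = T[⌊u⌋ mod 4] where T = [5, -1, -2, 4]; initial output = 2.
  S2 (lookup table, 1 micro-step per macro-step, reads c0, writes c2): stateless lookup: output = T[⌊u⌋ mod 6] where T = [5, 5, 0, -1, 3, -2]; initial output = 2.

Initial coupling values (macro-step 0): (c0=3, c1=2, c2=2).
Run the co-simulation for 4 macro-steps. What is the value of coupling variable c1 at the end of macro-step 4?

macro 1: S0 reads c0=3 → after 2×micro: 0; S1 reads c2=2 → after 3×micro: -2; S2 reads c0=0 → after 1×micro: 5 ⇒ (c0=0, c1=-2, c2=5)
macro 2: S0 reads c0=0 → after 2×micro: 0; S1 reads c2=5 → after 3×micro: -1; S2 reads c0=0 → after 1×micro: 5 ⇒ (c0=0, c1=-1, c2=5)
macro 3: S0 reads c0=0 → after 2×micro: 0; S1 reads c2=5 → after 3×micro: -1; S2 reads c0=0 → after 1×micro: 5 ⇒ (c0=0, c1=-1, c2=5)
macro 4: S0 reads c0=0 → after 2×micro: 0; S1 reads c2=5 → after 3×micro: -1; S2 reads c0=0 → after 1×micro: 5 ⇒ (c0=0, c1=-1, c2=5)

c1 at macro-step 4 = -1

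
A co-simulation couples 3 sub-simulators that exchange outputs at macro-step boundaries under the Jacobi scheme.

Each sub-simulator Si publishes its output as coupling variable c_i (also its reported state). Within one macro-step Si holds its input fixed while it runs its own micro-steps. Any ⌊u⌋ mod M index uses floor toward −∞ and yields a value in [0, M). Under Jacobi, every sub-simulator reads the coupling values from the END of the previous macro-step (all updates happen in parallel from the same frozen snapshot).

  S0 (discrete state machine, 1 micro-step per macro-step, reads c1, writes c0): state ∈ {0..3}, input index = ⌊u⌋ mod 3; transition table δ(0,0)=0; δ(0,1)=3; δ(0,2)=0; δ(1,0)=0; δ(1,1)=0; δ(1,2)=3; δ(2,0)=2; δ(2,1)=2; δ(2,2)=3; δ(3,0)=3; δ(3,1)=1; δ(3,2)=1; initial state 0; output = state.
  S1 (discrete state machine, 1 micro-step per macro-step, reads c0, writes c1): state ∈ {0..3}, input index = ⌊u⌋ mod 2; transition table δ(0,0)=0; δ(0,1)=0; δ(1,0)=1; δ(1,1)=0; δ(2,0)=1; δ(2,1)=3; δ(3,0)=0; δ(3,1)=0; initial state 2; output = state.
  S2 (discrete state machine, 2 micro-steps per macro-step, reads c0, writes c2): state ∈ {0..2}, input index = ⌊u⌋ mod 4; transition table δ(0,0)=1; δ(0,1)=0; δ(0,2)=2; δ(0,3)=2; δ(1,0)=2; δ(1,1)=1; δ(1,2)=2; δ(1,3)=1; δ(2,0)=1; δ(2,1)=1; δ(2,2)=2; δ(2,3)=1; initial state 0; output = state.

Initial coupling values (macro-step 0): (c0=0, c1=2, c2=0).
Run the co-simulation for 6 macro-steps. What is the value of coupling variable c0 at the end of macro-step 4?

c0 at macro-step 4 = 0

macro 1: S0 reads c1=2 → after 1×micro: 0; S1 reads c0=0 → after 1×micro: 1; S2 reads c0=0 → after 2×micro: 2 ⇒ (c0=0, c1=1, c2=2)
macro 2: S0 reads c1=1 → after 1×micro: 3; S1 reads c0=0 → after 1×micro: 1; S2 reads c0=0 → after 2×micro: 2 ⇒ (c0=3, c1=1, c2=2)
macro 3: S0 reads c1=1 → after 1×micro: 1; S1 reads c0=3 → after 1×micro: 0; S2 reads c0=3 → after 2×micro: 1 ⇒ (c0=1, c1=0, c2=1)
macro 4: S0 reads c1=0 → after 1×micro: 0; S1 reads c0=1 → after 1×micro: 0; S2 reads c0=1 → after 2×micro: 1 ⇒ (c0=0, c1=0, c2=1)
macro 5: S0 reads c1=0 → after 1×micro: 0; S1 reads c0=0 → after 1×micro: 0; S2 reads c0=0 → after 2×micro: 1 ⇒ (c0=0, c1=0, c2=1)
macro 6: S0 reads c1=0 → after 1×micro: 0; S1 reads c0=0 → after 1×micro: 0; S2 reads c0=0 → after 2×micro: 1 ⇒ (c0=0, c1=0, c2=1)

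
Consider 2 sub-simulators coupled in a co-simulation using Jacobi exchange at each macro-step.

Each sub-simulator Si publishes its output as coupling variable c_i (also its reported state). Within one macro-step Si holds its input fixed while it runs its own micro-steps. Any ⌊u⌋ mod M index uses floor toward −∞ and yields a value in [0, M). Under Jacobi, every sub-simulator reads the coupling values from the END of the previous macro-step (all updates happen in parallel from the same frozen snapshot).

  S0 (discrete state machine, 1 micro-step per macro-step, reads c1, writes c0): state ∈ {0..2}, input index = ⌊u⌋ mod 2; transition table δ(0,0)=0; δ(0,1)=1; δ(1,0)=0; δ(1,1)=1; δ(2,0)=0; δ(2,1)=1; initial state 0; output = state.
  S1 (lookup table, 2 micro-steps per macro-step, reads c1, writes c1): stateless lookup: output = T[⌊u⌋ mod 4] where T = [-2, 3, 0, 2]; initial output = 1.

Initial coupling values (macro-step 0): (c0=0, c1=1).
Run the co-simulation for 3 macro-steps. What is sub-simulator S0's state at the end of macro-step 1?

macro 1: S0 reads c1=1 → after 1×micro: 1; S1 reads c1=1 → after 2×micro: 3 ⇒ (c0=1, c1=3)
macro 2: S0 reads c1=3 → after 1×micro: 1; S1 reads c1=3 → after 2×micro: 2 ⇒ (c0=1, c1=2)
macro 3: S0 reads c1=2 → after 1×micro: 0; S1 reads c1=2 → after 2×micro: 0 ⇒ (c0=0, c1=0)

S0 state at macro-step 1 = 1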